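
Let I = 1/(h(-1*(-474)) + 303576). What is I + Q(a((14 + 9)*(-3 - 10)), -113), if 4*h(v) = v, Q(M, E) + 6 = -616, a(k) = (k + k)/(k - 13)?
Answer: -377795956/607389 ≈ -622.00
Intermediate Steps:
a(k) = 2*k/(-13 + k) (a(k) = (2*k)/(-13 + k) = 2*k/(-13 + k))
Q(M, E) = -622 (Q(M, E) = -6 - 616 = -622)
h(v) = v/4
I = 2/607389 (I = 1/((-1*(-474))/4 + 303576) = 1/((¼)*474 + 303576) = 1/(237/2 + 303576) = 1/(607389/2) = 2/607389 ≈ 3.2928e-6)
I + Q(a((14 + 9)*(-3 - 10)), -113) = 2/607389 - 622 = -377795956/607389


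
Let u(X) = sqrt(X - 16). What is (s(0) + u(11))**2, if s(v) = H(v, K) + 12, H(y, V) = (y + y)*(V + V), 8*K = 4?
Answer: (12 + I*sqrt(5))**2 ≈ 139.0 + 53.666*I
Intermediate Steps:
K = 1/2 (K = (1/8)*4 = 1/2 ≈ 0.50000)
H(y, V) = 4*V*y (H(y, V) = (2*y)*(2*V) = 4*V*y)
u(X) = sqrt(-16 + X)
s(v) = 12 + 2*v (s(v) = 4*(1/2)*v + 12 = 2*v + 12 = 12 + 2*v)
(s(0) + u(11))**2 = ((12 + 2*0) + sqrt(-16 + 11))**2 = ((12 + 0) + sqrt(-5))**2 = (12 + I*sqrt(5))**2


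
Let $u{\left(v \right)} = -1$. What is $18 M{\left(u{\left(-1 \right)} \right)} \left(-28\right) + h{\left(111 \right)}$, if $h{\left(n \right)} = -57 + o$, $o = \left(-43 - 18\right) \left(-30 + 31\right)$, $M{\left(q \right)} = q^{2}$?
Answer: $-622$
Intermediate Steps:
$o = -61$ ($o = \left(-61\right) 1 = -61$)
$h{\left(n \right)} = -118$ ($h{\left(n \right)} = -57 - 61 = -118$)
$18 M{\left(u{\left(-1 \right)} \right)} \left(-28\right) + h{\left(111 \right)} = 18 \left(-1\right)^{2} \left(-28\right) - 118 = 18 \cdot 1 \left(-28\right) - 118 = 18 \left(-28\right) - 118 = -504 - 118 = -622$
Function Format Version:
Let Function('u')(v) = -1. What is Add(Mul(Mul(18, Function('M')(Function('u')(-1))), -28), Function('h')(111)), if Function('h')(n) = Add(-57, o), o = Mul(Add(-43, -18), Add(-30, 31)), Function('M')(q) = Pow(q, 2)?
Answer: -622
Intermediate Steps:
o = -61 (o = Mul(-61, 1) = -61)
Function('h')(n) = -118 (Function('h')(n) = Add(-57, -61) = -118)
Add(Mul(Mul(18, Function('M')(Function('u')(-1))), -28), Function('h')(111)) = Add(Mul(Mul(18, Pow(-1, 2)), -28), -118) = Add(Mul(Mul(18, 1), -28), -118) = Add(Mul(18, -28), -118) = Add(-504, -118) = -622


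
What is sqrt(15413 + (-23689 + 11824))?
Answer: 2*sqrt(887) ≈ 59.565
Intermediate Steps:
sqrt(15413 + (-23689 + 11824)) = sqrt(15413 - 11865) = sqrt(3548) = 2*sqrt(887)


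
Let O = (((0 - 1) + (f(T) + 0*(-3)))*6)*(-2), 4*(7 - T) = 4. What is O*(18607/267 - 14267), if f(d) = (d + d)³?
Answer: 26186031256/89 ≈ 2.9422e+8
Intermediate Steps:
T = 6 (T = 7 - ¼*4 = 7 - 1 = 6)
f(d) = 8*d³ (f(d) = (2*d)³ = 8*d³)
O = -20724 (O = (((0 - 1) + (8*6³ + 0*(-3)))*6)*(-2) = ((-1 + (8*216 + 0))*6)*(-2) = ((-1 + (1728 + 0))*6)*(-2) = ((-1 + 1728)*6)*(-2) = (1727*6)*(-2) = 10362*(-2) = -20724)
O*(18607/267 - 14267) = -20724*(18607/267 - 14267) = -20724*(-3790682/267) = 26186031256/89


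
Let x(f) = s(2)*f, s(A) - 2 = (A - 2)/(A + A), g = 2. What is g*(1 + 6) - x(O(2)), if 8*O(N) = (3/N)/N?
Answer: 221/16 ≈ 13.813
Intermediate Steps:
s(A) = 2 + (-2 + A)/(2*A) (s(A) = 2 + (A - 2)/(A + A) = 2 + (-2 + A)/((2*A)) = 2 + (-2 + A)*(1/(2*A)) = 2 + (-2 + A)/(2*A))
O(N) = 3/(8*N²) (O(N) = ((3/N)/N)/8 = (3/N²)/8 = 3/(8*N²))
x(f) = 2*f (x(f) = (5/2 - 1/2)*f = (5/2 - 1*½)*f = (5/2 - ½)*f = 2*f)
g*(1 + 6) - x(O(2)) = 2*(1 + 6) - 2*(3/8)/2² = 2*7 - 2*(3/8)*(¼) = 14 - 2*3/32 = 14 - 1*3/16 = 14 - 3/16 = 221/16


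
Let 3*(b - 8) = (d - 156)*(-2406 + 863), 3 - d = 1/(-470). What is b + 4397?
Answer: 117166637/1410 ≈ 83097.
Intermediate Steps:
d = 1411/470 (d = 3 - 1/(-470) = 3 - 1*(-1/470) = 3 + 1/470 = 1411/470 ≈ 3.0021)
b = 110966867/1410 (b = 8 + ((1411/470 - 156)*(-2406 + 863))/3 = 8 + (-71909/470*(-1543))/3 = 8 + (⅓)*(110955587/470) = 8 + 110955587/1410 = 110966867/1410 ≈ 78700.)
b + 4397 = 110966867/1410 + 4397 = 117166637/1410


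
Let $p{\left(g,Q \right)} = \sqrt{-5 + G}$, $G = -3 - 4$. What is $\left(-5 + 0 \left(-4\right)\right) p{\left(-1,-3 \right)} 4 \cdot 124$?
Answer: $- 4960 i \sqrt{3} \approx - 8591.0 i$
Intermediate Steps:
$G = -7$ ($G = -3 - 4 = -7$)
$p{\left(g,Q \right)} = 2 i \sqrt{3}$ ($p{\left(g,Q \right)} = \sqrt{-5 - 7} = \sqrt{-12} = 2 i \sqrt{3}$)
$\left(-5 + 0 \left(-4\right)\right) p{\left(-1,-3 \right)} 4 \cdot 124 = \left(-5 + 0 \left(-4\right)\right) 2 i \sqrt{3} \cdot 4 \cdot 124 = \left(-5 + 0\right) 2 i \sqrt{3} \cdot 4 \cdot 124 = - 5 \cdot 2 i \sqrt{3} \cdot 4 \cdot 124 = - 10 i \sqrt{3} \cdot 4 \cdot 124 = - 40 i \sqrt{3} \cdot 124 = - 4960 i \sqrt{3}$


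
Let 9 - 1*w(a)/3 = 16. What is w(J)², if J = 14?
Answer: 441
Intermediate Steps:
w(a) = -21 (w(a) = 27 - 3*16 = 27 - 48 = -21)
w(J)² = (-21)² = 441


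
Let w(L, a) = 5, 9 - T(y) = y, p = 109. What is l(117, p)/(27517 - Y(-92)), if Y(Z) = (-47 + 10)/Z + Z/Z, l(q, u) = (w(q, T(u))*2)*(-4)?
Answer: -736/506287 ≈ -0.0014537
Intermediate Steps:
T(y) = 9 - y
l(q, u) = -40 (l(q, u) = (5*2)*(-4) = 10*(-4) = -40)
Y(Z) = 1 - 37/Z (Y(Z) = -37/Z + 1 = 1 - 37/Z)
l(117, p)/(27517 - Y(-92)) = -40/(27517 - (-37 - 92)/(-92)) = -40/(27517 - (-1)*(-129)/92) = -40/(27517 - 1*129/92) = -40/(27517 - 129/92) = -40/2531435/92 = -40*92/2531435 = -736/506287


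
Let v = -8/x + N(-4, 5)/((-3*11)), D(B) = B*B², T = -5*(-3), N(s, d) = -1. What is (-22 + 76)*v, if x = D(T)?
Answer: 2074/1375 ≈ 1.5084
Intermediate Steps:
T = 15
D(B) = B³
x = 3375 (x = 15³ = 3375)
v = 1037/37125 (v = -8/3375 - 1/((-3*11)) = -8*1/3375 - 1/(-33) = -8/3375 - 1*(-1/33) = -8/3375 + 1/33 = 1037/37125 ≈ 0.027933)
(-22 + 76)*v = (-22 + 76)*(1037/37125) = 54*(1037/37125) = 2074/1375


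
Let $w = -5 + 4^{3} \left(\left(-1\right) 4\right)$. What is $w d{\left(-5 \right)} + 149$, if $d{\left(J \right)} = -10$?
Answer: $2759$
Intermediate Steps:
$w = -261$ ($w = -5 + 64 \left(-4\right) = -5 - 256 = -261$)
$w d{\left(-5 \right)} + 149 = \left(-261\right) \left(-10\right) + 149 = 2610 + 149 = 2759$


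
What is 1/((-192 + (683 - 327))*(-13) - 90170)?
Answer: -1/92302 ≈ -1.0834e-5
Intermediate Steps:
1/((-192 + (683 - 327))*(-13) - 90170) = 1/((-192 + 356)*(-13) - 90170) = 1/(164*(-13) - 90170) = 1/(-2132 - 90170) = 1/(-92302) = -1/92302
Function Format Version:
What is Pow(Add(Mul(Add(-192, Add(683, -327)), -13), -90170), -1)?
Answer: Rational(-1, 92302) ≈ -1.0834e-5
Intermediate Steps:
Pow(Add(Mul(Add(-192, Add(683, -327)), -13), -90170), -1) = Pow(Add(Mul(Add(-192, 356), -13), -90170), -1) = Pow(Add(Mul(164, -13), -90170), -1) = Pow(Add(-2132, -90170), -1) = Pow(-92302, -1) = Rational(-1, 92302)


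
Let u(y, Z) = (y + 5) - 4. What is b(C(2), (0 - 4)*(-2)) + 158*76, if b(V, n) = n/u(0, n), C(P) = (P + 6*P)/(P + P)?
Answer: 12016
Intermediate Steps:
u(y, Z) = 1 + y (u(y, Z) = (5 + y) - 4 = 1 + y)
C(P) = 7/2 (C(P) = (7*P)/((2*P)) = (7*P)*(1/(2*P)) = 7/2)
b(V, n) = n (b(V, n) = n/(1 + 0) = n/1 = n*1 = n)
b(C(2), (0 - 4)*(-2)) + 158*76 = (0 - 4)*(-2) + 158*76 = -4*(-2) + 12008 = 8 + 12008 = 12016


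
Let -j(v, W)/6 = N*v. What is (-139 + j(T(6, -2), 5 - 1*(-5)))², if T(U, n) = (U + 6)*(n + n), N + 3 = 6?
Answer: 525625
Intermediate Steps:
N = 3 (N = -3 + 6 = 3)
T(U, n) = 2*n*(6 + U) (T(U, n) = (6 + U)*(2*n) = 2*n*(6 + U))
j(v, W) = -18*v
(-139 + j(T(6, -2), 5 - 1*(-5)))² = (-139 - 36*(-2)*(6 + 6))² = (-139 - 36*(-2)*12)² = (-139 - 18*(-48))² = (-139 + 864)² = 725² = 525625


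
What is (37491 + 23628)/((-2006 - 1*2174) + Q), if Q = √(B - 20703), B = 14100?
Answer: -255477420/17479003 - 61119*I*√6603/17479003 ≈ -14.616 - 0.28414*I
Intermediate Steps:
Q = I*√6603 (Q = √(14100 - 20703) = √(-6603) = I*√6603 ≈ 81.259*I)
(37491 + 23628)/((-2006 - 1*2174) + Q) = (37491 + 23628)/((-2006 - 1*2174) + I*√6603) = 61119/((-2006 - 2174) + I*√6603) = 61119/(-4180 + I*√6603)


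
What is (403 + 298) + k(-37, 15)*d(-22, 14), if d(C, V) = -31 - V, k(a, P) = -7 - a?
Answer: -649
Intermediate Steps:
(403 + 298) + k(-37, 15)*d(-22, 14) = (403 + 298) + (-7 - 1*(-37))*(-31 - 1*14) = 701 + (-7 + 37)*(-31 - 14) = 701 + 30*(-45) = 701 - 1350 = -649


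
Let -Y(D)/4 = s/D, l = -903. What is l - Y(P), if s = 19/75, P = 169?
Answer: -11445449/12675 ≈ -902.99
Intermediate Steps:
s = 19/75 (s = 19*(1/75) = 19/75 ≈ 0.25333)
Y(D) = -76/(75*D)
l - Y(P) = -903 - (-76)/(75*169) = -903 - 1*(-76/12675) = -903 + 76/12675 = -11445449/12675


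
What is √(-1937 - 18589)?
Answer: I*√20526 ≈ 143.27*I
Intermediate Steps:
√(-1937 - 18589) = √(-20526) = I*√20526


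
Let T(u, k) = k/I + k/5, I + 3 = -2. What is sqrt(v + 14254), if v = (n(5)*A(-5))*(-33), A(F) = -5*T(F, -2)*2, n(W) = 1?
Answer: sqrt(14254) ≈ 119.39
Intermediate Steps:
I = -5 (I = -3 - 2 = -5)
T(u, k) = 0 (T(u, k) = k/(-5) + k/5 = k*(-1/5) + k*(1/5) = -k/5 + k/5 = 0)
A(F) = 0 (A(F) = -5*0*2 = 0*2 = 0)
v = 0 (v = (1*0)*(-33) = 0*(-33) = 0)
sqrt(v + 14254) = sqrt(0 + 14254) = sqrt(14254)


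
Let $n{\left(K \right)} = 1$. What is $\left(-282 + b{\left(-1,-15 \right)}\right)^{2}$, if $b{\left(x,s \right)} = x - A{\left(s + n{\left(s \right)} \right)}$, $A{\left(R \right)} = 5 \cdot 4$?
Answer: $91809$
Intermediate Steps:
$A{\left(R \right)} = 20$
$b{\left(x,s \right)} = -20 + x$ ($b{\left(x,s \right)} = x - 20 = -20 + x$)
$\left(-282 + b{\left(-1,-15 \right)}\right)^{2} = \left(-282 - 21\right)^{2} = \left(-303\right)^{2} = 91809$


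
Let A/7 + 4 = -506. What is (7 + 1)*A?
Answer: -28560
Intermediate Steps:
A = -3570 (A = -28 + 7*(-506) = -28 - 3542 = -3570)
(7 + 1)*A = (7 + 1)*(-3570) = 8*(-3570) = -28560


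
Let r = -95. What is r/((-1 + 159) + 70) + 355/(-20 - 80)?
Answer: -119/30 ≈ -3.9667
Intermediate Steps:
r/((-1 + 159) + 70) + 355/(-20 - 80) = -95/((-1 + 159) + 70) + 355/(-20 - 80) = -95/(158 + 70) + 355/(-100) = -95/228 + 355*(-1/100) = -95*1/228 - 71/20 = -5/12 - 71/20 = -119/30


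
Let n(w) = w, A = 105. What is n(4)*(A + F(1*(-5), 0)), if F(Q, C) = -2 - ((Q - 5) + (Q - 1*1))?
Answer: 476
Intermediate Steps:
F(Q, C) = 4 - 2*Q (F(Q, C) = -2 - ((-5 + Q) + (Q - 1)) = -2 - ((-5 + Q) + (-1 + Q)) = -2 - (-6 + 2*Q) = -2 + (6 - 2*Q) = 4 - 2*Q)
n(4)*(A + F(1*(-5), 0)) = 4*(105 + (4 - 2*(-5))) = 4*(105 + (4 + 10)) = 4*(105 + 14) = 4*119 = 476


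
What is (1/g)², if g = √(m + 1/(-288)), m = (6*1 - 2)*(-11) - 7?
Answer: -288/14689 ≈ -0.019607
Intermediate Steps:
m = -51 (m = (6 - 2)*(-11) - 7 = 4*(-11) - 7 = -44 - 7 = -51)
g = I*√29378/24 (g = √(-51 + 1/(-288)) = √(-51 - 1/288) = √(-14689/288) = I*√29378/24 ≈ 7.1417*I)
(1/g)² = (1/(I*√29378/24))² = (-12*I*√29378/14689)² = -288/14689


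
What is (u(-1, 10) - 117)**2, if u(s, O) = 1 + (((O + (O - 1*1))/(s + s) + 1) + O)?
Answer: 52441/4 ≈ 13110.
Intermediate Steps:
u(s, O) = 2 + O + (-1 + 2*O)/(2*s) (u(s, O) = 1 + (((O + (O - 1))/((2*s)) + 1) + O) = 1 + (((O + (-1 + O))*(1/(2*s)) + 1) + O) = 1 + (((-1 + 2*O)*(1/(2*s)) + 1) + O) = 1 + (((-1 + 2*O)/(2*s) + 1) + O) = 1 + ((1 + (-1 + 2*O)/(2*s)) + O) = 1 + (1 + O + (-1 + 2*O)/(2*s)) = 2 + O + (-1 + 2*O)/(2*s))
(u(-1, 10) - 117)**2 = ((-1/2 + 10 - (2 + 10))/(-1) - 117)**2 = (-(-1/2 + 10 - 1*12) - 117)**2 = (-(-1/2 + 10 - 12) - 117)**2 = (-1*(-5/2) - 117)**2 = (5/2 - 117)**2 = (-229/2)**2 = 52441/4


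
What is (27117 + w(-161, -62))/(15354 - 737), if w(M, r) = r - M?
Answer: 27216/14617 ≈ 1.8619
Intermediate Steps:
(27117 + w(-161, -62))/(15354 - 737) = (27117 + (-62 - 1*(-161)))/(15354 - 737) = (27117 + (-62 + 161))/14617 = (27117 + 99)*(1/14617) = 27216*(1/14617) = 27216/14617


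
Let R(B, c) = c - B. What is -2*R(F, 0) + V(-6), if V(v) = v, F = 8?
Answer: 10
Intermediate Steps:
-2*R(F, 0) + V(-6) = -2*(0 - 1*8) - 6 = -2*(0 - 8) - 6 = -2*(-8) - 6 = 16 - 6 = 10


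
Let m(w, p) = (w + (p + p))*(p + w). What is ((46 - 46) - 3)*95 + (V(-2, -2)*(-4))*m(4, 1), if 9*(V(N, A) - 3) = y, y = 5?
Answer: -2135/3 ≈ -711.67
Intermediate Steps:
m(w, p) = (p + w)*(w + 2*p) (m(w, p) = (w + 2*p)*(p + w) = (p + w)*(w + 2*p))
V(N, A) = 32/9 (V(N, A) = 3 + (⅑)*5 = 3 + 5/9 = 32/9)
((46 - 46) - 3)*95 + (V(-2, -2)*(-4))*m(4, 1) = ((46 - 46) - 3)*95 + ((32/9)*(-4))*(4² + 2*1² + 3*1*4) = (0 - 3)*95 - 128*(16 + 2*1 + 12)/9 = -3*95 - 128*(16 + 2 + 12)/9 = -285 - 128/9*30 = -285 - 1280/3 = -2135/3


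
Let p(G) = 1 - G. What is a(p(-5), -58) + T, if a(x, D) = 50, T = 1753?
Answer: 1803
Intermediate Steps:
a(p(-5), -58) + T = 50 + 1753 = 1803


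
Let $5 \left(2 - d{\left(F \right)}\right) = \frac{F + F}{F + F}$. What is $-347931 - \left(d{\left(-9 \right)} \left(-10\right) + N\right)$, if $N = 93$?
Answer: $-348006$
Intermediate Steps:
$d{\left(F \right)} = \frac{9}{5}$ ($d{\left(F \right)} = 2 - \frac{\left(F + F\right) \frac{1}{F + F}}{5} = 2 - \frac{2 F \frac{1}{2 F}}{5} = 2 - \frac{1}{5} = \frac{9}{5}$)
$-347931 - \left(d{\left(-9 \right)} \left(-10\right) + N\right) = -347931 - \left(\frac{9}{5} \left(-10\right) + 93\right) = -347931 - \left(-18 + 93\right) = -347931 - 75 = -348006$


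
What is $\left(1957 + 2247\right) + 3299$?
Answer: $7503$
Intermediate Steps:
$\left(1957 + 2247\right) + 3299 = 4204 + 3299 = 7503$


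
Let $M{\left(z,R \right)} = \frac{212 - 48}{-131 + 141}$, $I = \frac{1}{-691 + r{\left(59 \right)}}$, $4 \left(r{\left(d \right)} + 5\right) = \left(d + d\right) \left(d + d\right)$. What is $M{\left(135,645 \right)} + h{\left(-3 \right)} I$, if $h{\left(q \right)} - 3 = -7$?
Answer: $\frac{9134}{557} \approx 16.399$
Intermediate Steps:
$r{\left(d \right)} = -5 + d^{2}$ ($r{\left(d \right)} = -5 + \frac{\left(d + d\right) \left(d + d\right)}{4} = -5 + \frac{2 d 2 d}{4} = -5 + \frac{4 d^{2}}{4} = -5 + d^{2}$)
$h{\left(q \right)} = -4$ ($h{\left(q \right)} = 3 - 7 = -4$)
$I = \frac{1}{2785}$ ($I = \frac{1}{-691 - \left(5 - 59^{2}\right)} = \frac{1}{-691 + \left(-5 + 3481\right)} = \frac{1}{-691 + 3476} = \frac{1}{2785} \approx 0.00035907$)
$M{\left(z,R \right)} = \frac{82}{5}$ ($M{\left(z,R \right)} = \frac{164}{10} = 164 \cdot \frac{1}{10} = \frac{82}{5}$)
$M{\left(135,645 \right)} + h{\left(-3 \right)} I = \frac{82}{5} - \frac{4}{2785} = \frac{9134}{557}$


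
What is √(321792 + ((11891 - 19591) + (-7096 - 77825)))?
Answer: √229171 ≈ 478.72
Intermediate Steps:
√(321792 + ((11891 - 19591) + (-7096 - 77825))) = √(321792 + (-7700 - 84921)) = √(321792 - 92621) = √229171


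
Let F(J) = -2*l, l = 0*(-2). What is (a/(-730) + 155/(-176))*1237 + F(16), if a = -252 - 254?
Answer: -14902139/64240 ≈ -231.98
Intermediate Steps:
a = -506
l = 0
F(J) = 0 (F(J) = -2*0 = 0)
(a/(-730) + 155/(-176))*1237 + F(16) = (-506/(-730) + 155/(-176))*1237 + 0 = (-506*(-1/730) + 155*(-1/176))*1237 + 0 = (253/365 - 155/176)*1237 + 0 = -12047/64240*1237 + 0 = -14902139/64240 + 0 = -14902139/64240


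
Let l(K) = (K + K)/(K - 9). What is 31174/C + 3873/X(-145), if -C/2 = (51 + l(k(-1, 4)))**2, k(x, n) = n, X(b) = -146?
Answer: -22552339/685178 ≈ -32.915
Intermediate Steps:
l(K) = 2*K/(-9 + K) (l(K) = (2*K)/(-9 + K) = 2*K/(-9 + K))
C = -122018/25 (C = -2*(51 + 2*4/(-9 + 4))**2 = -2*(51 + 2*4/(-5))**2 = -2*(51 + 2*4*(-1/5))**2 = -2*(51 - 8/5)**2 = -2*(247/5)**2 = -2*61009/25 = -122018/25 ≈ -4880.7)
31174/C + 3873/X(-145) = 31174/(-122018/25) + 3873/(-146) = 31174*(-25/122018) + 3873*(-1/146) = -29975/4693 - 3873/146 = -22552339/685178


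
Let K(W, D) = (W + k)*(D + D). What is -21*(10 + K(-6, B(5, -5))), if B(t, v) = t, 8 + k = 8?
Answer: 1050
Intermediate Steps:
k = 0 (k = -8 + 8 = 0)
K(W, D) = 2*D*W (K(W, D) = (W + 0)*(D + D) = W*(2*D) = 2*D*W)
-21*(10 + K(-6, B(5, -5))) = -21*(10 + 2*5*(-6)) = -21*(10 - 60) = -21*(-50) = 1050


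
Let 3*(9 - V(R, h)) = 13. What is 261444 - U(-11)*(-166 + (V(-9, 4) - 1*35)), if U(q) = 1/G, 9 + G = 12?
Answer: 2353585/9 ≈ 2.6151e+5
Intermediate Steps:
G = 3 (G = -9 + 12 = 3)
V(R, h) = 14/3 (V(R, h) = 9 - 1/3*13 = 9 - 13/3 = 14/3)
U(q) = 1/3
261444 - U(-11)*(-166 + (V(-9, 4) - 1*35)) = 261444 - (-166 + (14/3 - 1*35))/3 = 261444 - (-166 + (14/3 - 35))/3 = 261444 - (-166 - 91/3)/3 = 261444 - (-589)/(3*3) = 261444 - 1*(-589/9) = 261444 + 589/9 = 2353585/9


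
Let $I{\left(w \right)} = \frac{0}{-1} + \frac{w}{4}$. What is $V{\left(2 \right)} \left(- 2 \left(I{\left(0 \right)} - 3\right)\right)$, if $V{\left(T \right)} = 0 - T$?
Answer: $-12$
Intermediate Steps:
$I{\left(w \right)} = \frac{w}{4}$ ($I{\left(w \right)} = 0 \left(-1\right) + w \frac{1}{4} = 0 + \frac{w}{4} = \frac{w}{4}$)
$V{\left(T \right)} = - T$
$V{\left(2 \right)} \left(- 2 \left(I{\left(0 \right)} - 3\right)\right) = \left(-1\right) 2 \left(- 2 \left(\frac{1}{4} \cdot 0 - 3\right)\right) = - 2 \left(- 2 \left(0 - 3\right)\right) = - 2 \left(\left(-2\right) \left(-3\right)\right) = \left(-2\right) 6 = -12$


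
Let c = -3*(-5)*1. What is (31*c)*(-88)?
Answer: -40920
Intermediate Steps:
c = 15 (c = 15*1 = 15)
(31*c)*(-88) = (31*15)*(-88) = 465*(-88) = -40920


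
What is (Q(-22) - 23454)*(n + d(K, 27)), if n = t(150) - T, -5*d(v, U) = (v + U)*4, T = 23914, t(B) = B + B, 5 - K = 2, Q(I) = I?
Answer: 554925688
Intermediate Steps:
K = 3 (K = 5 - 1*2 = 5 - 2 = 3)
t(B) = 2*B
d(v, U) = -4*U/5 - 4*v/5 (d(v, U) = -(v + U)*4/5 = -(U + v)*4/5 = -(4*U + 4*v)/5 = -4*U/5 - 4*v/5)
n = -23614 (n = 2*150 - 1*23914 = 300 - 23914 = -23614)
(Q(-22) - 23454)*(n + d(K, 27)) = (-22 - 23454)*(-23614 + (-4/5*27 - 4/5*3)) = -23476*(-23614 + (-108/5 - 12/5)) = -23476*(-23614 - 24) = -23476*(-23638) = 554925688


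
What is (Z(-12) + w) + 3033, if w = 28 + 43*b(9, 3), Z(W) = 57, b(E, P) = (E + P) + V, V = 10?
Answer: 4064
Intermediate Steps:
b(E, P) = 10 + E + P (b(E, P) = (E + P) + 10 = 10 + E + P)
w = 974 (w = 28 + 43*(10 + 9 + 3) = 28 + 43*22 = 28 + 946 = 974)
(Z(-12) + w) + 3033 = (57 + 974) + 3033 = 1031 + 3033 = 4064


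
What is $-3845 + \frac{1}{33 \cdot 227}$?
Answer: $- \frac{28802894}{7491} \approx -3845.0$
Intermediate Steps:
$-3845 + \frac{1}{33 \cdot 227} = -3845 + \frac{1}{7491} = - \frac{28802894}{7491}$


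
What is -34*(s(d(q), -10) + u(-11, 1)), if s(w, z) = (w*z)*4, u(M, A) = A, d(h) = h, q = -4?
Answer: -5474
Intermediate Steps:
s(w, z) = 4*w*z
-34*(s(d(q), -10) + u(-11, 1)) = -34*(4*(-4)*(-10) + 1) = -34*(160 + 1) = -34*161 = -5474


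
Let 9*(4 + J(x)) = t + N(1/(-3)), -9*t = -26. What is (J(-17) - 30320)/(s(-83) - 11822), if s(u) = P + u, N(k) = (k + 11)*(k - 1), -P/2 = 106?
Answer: 818782/327159 ≈ 2.5027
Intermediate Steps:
P = -212 (P = -2*106 = -212)
t = 26/9 (t = -⅑*(-26) = 26/9 ≈ 2.8889)
N(k) = (-1 + k)*(11 + k) (N(k) = (11 + k)*(-1 + k) = (-1 + k)*(11 + k))
J(x) = -142/27 (J(x) = -4 + (26/9 + (-11 + (1/(-3))² + 10/(-3)))/9 = -4 + (26/9 + (-11 + (-⅓)² + 10*(-⅓)))/9 = -4 + (26/9 + (-11 + ⅑ - 10/3))/9 = -4 + (26/9 - 128/9)/9 = -4 + (⅑)*(-34/3) = -4 - 34/27 = -142/27)
s(u) = -212 + u
(J(-17) - 30320)/(s(-83) - 11822) = (-142/27 - 30320)/((-212 - 83) - 11822) = -818782/(27*(-295 - 11822)) = -818782/27/(-12117) = -818782/27*(-1/12117) = 818782/327159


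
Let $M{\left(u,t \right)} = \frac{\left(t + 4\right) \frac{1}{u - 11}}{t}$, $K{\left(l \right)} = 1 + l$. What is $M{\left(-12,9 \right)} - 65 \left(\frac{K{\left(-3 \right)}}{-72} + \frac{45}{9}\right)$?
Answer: $- \frac{270647}{828} \approx -326.87$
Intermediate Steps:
$M{\left(u,t \right)} = \frac{4 + t}{t \left(-11 + u\right)}$ ($M{\left(u,t \right)} = \frac{\left(4 + t\right) \frac{1}{-11 + u}}{t} = \frac{\frac{1}{-11 + u} \left(4 + t\right)}{t} = \frac{4 + t}{t \left(-11 + u\right)}$)
$M{\left(-12,9 \right)} - 65 \left(\frac{K{\left(-3 \right)}}{-72} + \frac{45}{9}\right) = \frac{4 + 9}{9 \left(-11 - 12\right)} - 65 \left(\frac{1 - 3}{-72} + \frac{45}{9}\right) = \frac{1}{9} \frac{1}{-23} \cdot 13 - 65 \left(\left(-2\right) \left(- \frac{1}{72}\right) + 45 \cdot \frac{1}{9}\right) = \frac{1}{9} \left(- \frac{1}{23}\right) 13 - 65 \left(\frac{1}{36} + 5\right) = - \frac{13}{207} - \frac{11765}{36} = - \frac{270647}{828}$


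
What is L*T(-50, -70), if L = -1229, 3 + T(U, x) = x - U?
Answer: 28267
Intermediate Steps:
T(U, x) = -3 + x - U (T(U, x) = -3 + (x - U) = -3 + x - U)
L*T(-50, -70) = -1229*(-3 - 70 - 1*(-50)) = -1229*(-3 - 70 + 50) = -1229*(-23) = 28267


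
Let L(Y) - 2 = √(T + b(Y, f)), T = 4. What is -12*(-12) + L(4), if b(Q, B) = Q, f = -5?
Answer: 146 + 2*√2 ≈ 148.83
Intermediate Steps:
L(Y) = 2 + √(4 + Y)
-12*(-12) + L(4) = -12*(-12) + (2 + √(4 + 4)) = 144 + (2 + √8) = 144 + (2 + 2*√2) = 146 + 2*√2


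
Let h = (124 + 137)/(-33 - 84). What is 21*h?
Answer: -609/13 ≈ -46.846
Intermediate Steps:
h = -29/13 (h = 261/(-117) = 261*(-1/117) = -29/13 ≈ -2.2308)
21*h = 21*(-29/13) = -609/13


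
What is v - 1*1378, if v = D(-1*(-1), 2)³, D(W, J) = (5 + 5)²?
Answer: 998622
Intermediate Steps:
D(W, J) = 100 (D(W, J) = 10² = 100)
v = 1000000 (v = 100³ = 1000000)
v - 1*1378 = 1000000 - 1*1378 = 1000000 - 1378 = 998622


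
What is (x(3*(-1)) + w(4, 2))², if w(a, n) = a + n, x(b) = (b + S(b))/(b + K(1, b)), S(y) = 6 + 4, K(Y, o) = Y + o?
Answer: 529/25 ≈ 21.160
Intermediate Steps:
S(y) = 10
x(b) = (10 + b)/(1 + 2*b) (x(b) = (b + 10)/(b + (1 + b)) = (10 + b)/(1 + 2*b))
(x(3*(-1)) + w(4, 2))² = ((10 + 3*(-1))/(1 + 2*(3*(-1))) + (4 + 2))² = ((10 - 3)/(1 + 2*(-3)) + 6)² = (7/(1 - 6) + 6)² = (7/(-5) + 6)² = (-⅕*7 + 6)² = (-7/5 + 6)² = (23/5)² = 529/25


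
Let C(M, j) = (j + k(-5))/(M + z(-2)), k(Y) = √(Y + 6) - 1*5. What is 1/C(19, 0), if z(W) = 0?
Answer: -19/4 ≈ -4.7500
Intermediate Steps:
k(Y) = -5 + √(6 + Y) (k(Y) = √(6 + Y) - 5 = -5 + √(6 + Y))
C(M, j) = (-4 + j)/M (C(M, j) = (j + (-5 + √(6 - 5)))/(M + 0) = (j + (-5 + √1))/M = (j + (-5 + 1))/M = (j - 4)/M = (-4 + j)/M)
1/C(19, 0) = 1/((-4 + 0)/19) = 1/((1/19)*(-4)) = 1/(-4/19) = -19/4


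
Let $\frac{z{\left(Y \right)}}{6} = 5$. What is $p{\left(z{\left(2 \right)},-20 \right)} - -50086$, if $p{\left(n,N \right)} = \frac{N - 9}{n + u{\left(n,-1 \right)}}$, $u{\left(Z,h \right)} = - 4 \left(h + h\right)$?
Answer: $\frac{1903239}{38} \approx 50085.0$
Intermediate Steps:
$u{\left(Z,h \right)} = - 8 h$ ($u{\left(Z,h \right)} = - 4 \cdot 2 h = - 8 h$)
$z{\left(Y \right)} = 30$ ($z{\left(Y \right)} = 6 \cdot 5 = 30$)
$p{\left(n,N \right)} = \frac{-9 + N}{8 + n}$ ($p{\left(n,N \right)} = \frac{N - 9}{n - -8} = \frac{-9 + N}{n + 8} = \frac{-9 + N}{8 + n}$)
$p{\left(z{\left(2 \right)},-20 \right)} - -50086 = \frac{-9 - 20}{8 + 30} - -50086 = \frac{1}{38} \left(-29\right) + 50086 = - \frac{29}{38} + 50086 = \frac{1903239}{38}$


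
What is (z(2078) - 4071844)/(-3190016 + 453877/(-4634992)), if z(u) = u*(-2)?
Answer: 18892227392000/14785699093749 ≈ 1.2777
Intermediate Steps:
z(u) = -2*u
(z(2078) - 4071844)/(-3190016 + 453877/(-4634992)) = (-2*2078 - 4071844)/(-3190016 + 453877/(-4634992)) = (-4156 - 4071844)/(-3190016 + 453877*(-1/4634992)) = -4076000/(-3190016 - 453877/4634992) = -4076000/(-14785699093749/4634992) = -4076000*(-4634992/14785699093749) = 18892227392000/14785699093749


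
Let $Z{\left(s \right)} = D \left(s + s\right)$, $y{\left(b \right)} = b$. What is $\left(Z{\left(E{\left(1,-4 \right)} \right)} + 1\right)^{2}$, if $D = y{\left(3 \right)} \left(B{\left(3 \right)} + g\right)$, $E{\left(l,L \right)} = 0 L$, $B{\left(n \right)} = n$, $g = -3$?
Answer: $1$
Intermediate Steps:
$E{\left(l,L \right)} = 0$
$D = 0$ ($D = 3 \left(3 - 3\right) = 3 \cdot 0 = 0$)
$Z{\left(s \right)} = 0$ ($Z{\left(s \right)} = 0 \left(s + s\right) = 0 \cdot 2 s = 0$)
$\left(Z{\left(E{\left(1,-4 \right)} \right)} + 1\right)^{2} = \left(0 + 1\right)^{2} = 1^{2} = 1$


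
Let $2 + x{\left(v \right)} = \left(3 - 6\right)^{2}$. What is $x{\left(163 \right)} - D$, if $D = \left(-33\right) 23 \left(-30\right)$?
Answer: $-22763$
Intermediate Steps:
$x{\left(v \right)} = 7$ ($x{\left(v \right)} = -2 + \left(3 - 6\right)^{2} = -2 + \left(-3\right)^{2} = -2 + 9 = 7$)
$D = 22770$ ($D = \left(-759\right) \left(-30\right) = 22770$)
$x{\left(163 \right)} - D = 7 - 22770 = -22763$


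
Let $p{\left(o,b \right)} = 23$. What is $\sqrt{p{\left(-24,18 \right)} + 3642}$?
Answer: $\sqrt{3665} \approx 60.539$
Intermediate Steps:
$\sqrt{p{\left(-24,18 \right)} + 3642} = \sqrt{23 + 3642} = \sqrt{3665}$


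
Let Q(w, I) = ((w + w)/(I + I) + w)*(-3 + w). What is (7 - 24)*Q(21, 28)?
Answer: -13311/2 ≈ -6655.5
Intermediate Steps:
Q(w, I) = (-3 + w)*(w + w/I) (Q(w, I) = ((2*w)/((2*I)) + w)*(-3 + w) = ((2*w)*(1/(2*I)) + w)*(-3 + w) = (w/I + w)*(-3 + w) = (w + w/I)*(-3 + w) = (-3 + w)*(w + w/I))
(7 - 24)*Q(21, 28) = (7 - 24)*(21*(-3 + 21 + 28*(-3 + 21))/28) = -357*(-3 + 21 + 28*18)/28 = -357*(-3 + 21 + 504)/28 = -357*522/28 = -17*783/2 = -13311/2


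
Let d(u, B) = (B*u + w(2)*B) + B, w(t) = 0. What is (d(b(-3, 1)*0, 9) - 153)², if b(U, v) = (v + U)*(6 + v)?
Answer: 20736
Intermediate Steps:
b(U, v) = (6 + v)*(U + v) (b(U, v) = (U + v)*(6 + v) = (6 + v)*(U + v))
d(u, B) = B + B*u (d(u, B) = (B*u + 0*B) + B = (B*u + 0) + B = B*u + B = B + B*u)
(d(b(-3, 1)*0, 9) - 153)² = (9*(1 + (1² + 6*(-3) + 6*1 - 3*1)*0) - 153)² = (9*(1 + (1 - 18 + 6 - 3)*0) - 153)² = (9*(1 - 14*0) - 153)² = (9*(1 + 0) - 153)² = (9*1 - 153)² = (9 - 153)² = (-144)² = 20736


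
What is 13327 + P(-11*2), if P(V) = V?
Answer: 13305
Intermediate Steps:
13327 + P(-11*2) = 13327 - 11*2 = 13327 - 22 = 13305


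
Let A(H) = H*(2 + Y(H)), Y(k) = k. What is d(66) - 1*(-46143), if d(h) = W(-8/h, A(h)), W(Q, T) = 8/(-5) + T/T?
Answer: 230712/5 ≈ 46142.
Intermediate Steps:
A(H) = H*(2 + H)
W(Q, T) = -3/5 (W(Q, T) = 8*(-1/5) + 1 = -8/5 + 1 = -3/5)
d(h) = -3/5
d(66) - 1*(-46143) = -3/5 - 1*(-46143) = -3/5 + 46143 = 230712/5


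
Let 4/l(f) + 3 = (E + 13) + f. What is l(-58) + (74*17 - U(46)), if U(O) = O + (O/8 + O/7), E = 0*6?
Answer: 50383/42 ≈ 1199.6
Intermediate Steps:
E = 0
U(O) = 71*O/56 (U(O) = O + (O*(⅛) + O*(⅐)) = O + (O/8 + O/7) = O + 15*O/56 = 71*O/56)
l(f) = 4/(10 + f) (l(f) = 4/(-3 + ((0 + 13) + f)) = 4/(-3 + (13 + f)) = 4/(10 + f))
l(-58) + (74*17 - U(46)) = 4/(10 - 58) + (74*17 - 71*46/56) = 4/(-48) + (1258 - 1*1633/28) = 4*(-1/48) + (1258 - 1633/28) = -1/12 + 33591/28 = 50383/42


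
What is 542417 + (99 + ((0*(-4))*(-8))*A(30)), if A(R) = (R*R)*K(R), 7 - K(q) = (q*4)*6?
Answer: 542516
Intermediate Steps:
K(q) = 7 - 24*q (K(q) = 7 - q*4*6 = 7 - 4*q*6 = 7 - 24*q)
A(R) = R²*(7 - 24*R) (A(R) = (R*R)*(7 - 24*R) = R²*(7 - 24*R))
542417 + (99 + ((0*(-4))*(-8))*A(30)) = 542417 + (99 + ((0*(-4))*(-8))*(30²*(7 - 24*30))) = 542417 + (99 + (0*(-8))*(900*(7 - 720))) = 542417 + (99 + 0*(900*(-713))) = 542417 + (99 + 0*(-641700)) = 542417 + (99 + 0) = 542417 + 99 = 542516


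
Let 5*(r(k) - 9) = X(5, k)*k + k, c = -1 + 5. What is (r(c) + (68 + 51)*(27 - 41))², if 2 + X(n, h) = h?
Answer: 68442529/25 ≈ 2.7377e+6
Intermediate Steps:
c = 4
X(n, h) = -2 + h
r(k) = 9 + k/5 + k*(-2 + k)/5 (r(k) = 9 + ((-2 + k)*k + k)/5 = 9 + (k*(-2 + k) + k)/5 = 9 + (k + k*(-2 + k))/5 = 9 + (k/5 + k*(-2 + k)/5) = 9 + k/5 + k*(-2 + k)/5)
(r(c) + (68 + 51)*(27 - 41))² = ((9 - ⅕*4 + (⅕)*4²) + (68 + 51)*(27 - 41))² = ((9 - ⅘ + (⅕)*16) + 119*(-14))² = ((9 - ⅘ + 16/5) - 1666)² = (57/5 - 1666)² = (-8273/5)² = 68442529/25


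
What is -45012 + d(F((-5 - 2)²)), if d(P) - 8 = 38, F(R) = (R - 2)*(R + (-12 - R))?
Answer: -44966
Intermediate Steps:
F(R) = 24 - 12*R (F(R) = (-2 + R)*(-12) = 24 - 12*R)
d(P) = 46 (d(P) = 8 + 38 = 46)
-45012 + d(F((-5 - 2)²)) = -45012 + 46 = -44966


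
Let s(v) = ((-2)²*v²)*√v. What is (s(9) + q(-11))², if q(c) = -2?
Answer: 940900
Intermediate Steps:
s(v) = 4*v^(5/2) (s(v) = (4*v²)*√v = 4*v^(5/2))
(s(9) + q(-11))² = (4*9^(5/2) - 2)² = (4*243 - 2)² = (972 - 2)² = 970² = 940900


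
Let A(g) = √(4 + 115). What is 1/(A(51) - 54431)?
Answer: -54431/2962733642 - √119/2962733642 ≈ -1.8376e-5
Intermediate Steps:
A(g) = √119
1/(A(51) - 54431) = 1/(√119 - 54431) = 1/(-54431 + √119)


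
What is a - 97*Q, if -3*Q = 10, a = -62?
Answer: 784/3 ≈ 261.33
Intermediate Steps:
Q = -10/3 (Q = -⅓*10 = -10/3 ≈ -3.3333)
a - 97*Q = -62 - 97*(-10/3) = -62 + 970/3 = 784/3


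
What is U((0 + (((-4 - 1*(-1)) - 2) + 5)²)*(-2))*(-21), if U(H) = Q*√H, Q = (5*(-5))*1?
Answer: 0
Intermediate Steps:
Q = -25 (Q = -25*1 = -25)
U(H) = -25*√H
U((0 + (((-4 - 1*(-1)) - 2) + 5)²)*(-2))*(-21) = -25*I*√2*√(0 + (((-4 - 1*(-1)) - 2) + 5)²)*(-21) = -25*I*√2*√(0 + (((-4 + 1) - 2) + 5)²)*(-21) = -25*I*√2*√(0 + ((-3 - 2) + 5)²)*(-21) = -25*I*√2*√(0 + (-5 + 5)²)*(-21) = -25*I*√2*√(0 + 0²)*(-21) = -25*I*√2*√(0 + 0)*(-21) = -25*√(0*(-2))*(-21) = -25*√0*(-21) = -25*0*(-21) = 0*(-21) = 0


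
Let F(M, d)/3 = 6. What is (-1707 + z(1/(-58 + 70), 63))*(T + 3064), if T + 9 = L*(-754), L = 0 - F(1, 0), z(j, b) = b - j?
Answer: -328034083/12 ≈ -2.7336e+7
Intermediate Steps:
F(M, d) = 18 (F(M, d) = 3*6 = 18)
L = -18 (L = 0 - 1*18 = 0 - 18 = -18)
T = 13563 (T = -9 - 18*(-754) = -9 + 13572 = 13563)
(-1707 + z(1/(-58 + 70), 63))*(T + 3064) = (-1707 + (63 - 1/(-58 + 70)))*(13563 + 3064) = (-1707 + (63 - 1/12))*16627 = (-1707 + 755/12)*16627 = -19729/12*16627 = -328034083/12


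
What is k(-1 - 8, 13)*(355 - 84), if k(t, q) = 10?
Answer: 2710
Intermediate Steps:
k(-1 - 8, 13)*(355 - 84) = 10*(355 - 84) = 10*271 = 2710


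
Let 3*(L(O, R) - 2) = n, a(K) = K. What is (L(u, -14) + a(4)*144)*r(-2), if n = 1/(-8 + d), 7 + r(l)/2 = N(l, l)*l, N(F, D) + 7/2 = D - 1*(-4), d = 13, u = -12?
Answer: -69368/15 ≈ -4624.5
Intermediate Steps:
N(F, D) = ½ + D (N(F, D) = -7/2 + (D - 1*(-4)) = -7/2 + (D + 4) = -7/2 + (4 + D) = ½ + D)
r(l) = -14 + 2*l*(½ + l) (r(l) = -14 + 2*((½ + l)*l) = -14 + 2*(l*(½ + l)) = -14 + 2*l*(½ + l))
n = ⅕ (n = 1/(-8 + 13) = 1/5 = ⅕ ≈ 0.20000)
L(O, R) = 31/15 (L(O, R) = 2 + (⅓)*(⅕) = 2 + 1/15 = 31/15)
(L(u, -14) + a(4)*144)*r(-2) = (31/15 + 4*144)*(-14 - 2*(1 + 2*(-2))) = (31/15 + 576)*(-14 - 2*(1 - 4)) = 8671*(-14 - 2*(-3))/15 = 8671*(-14 + 6)/15 = (8671/15)*(-8) = -69368/15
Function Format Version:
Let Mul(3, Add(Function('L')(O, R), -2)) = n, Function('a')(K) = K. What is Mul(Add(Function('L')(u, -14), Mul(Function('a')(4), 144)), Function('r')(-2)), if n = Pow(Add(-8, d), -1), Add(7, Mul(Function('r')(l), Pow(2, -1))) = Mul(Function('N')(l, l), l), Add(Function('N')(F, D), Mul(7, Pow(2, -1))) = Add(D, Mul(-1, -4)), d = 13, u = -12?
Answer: Rational(-69368, 15) ≈ -4624.5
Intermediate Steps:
Function('N')(F, D) = Add(Rational(1, 2), D) (Function('N')(F, D) = Add(Rational(-7, 2), Add(D, Mul(-1, -4))) = Add(Rational(-7, 2), Add(D, 4)) = Add(Rational(-7, 2), Add(4, D)) = Add(Rational(1, 2), D))
Function('r')(l) = Add(-14, Mul(2, l, Add(Rational(1, 2), l))) (Function('r')(l) = Add(-14, Mul(2, Mul(Add(Rational(1, 2), l), l))) = Add(-14, Mul(2, Mul(l, Add(Rational(1, 2), l)))) = Add(-14, Mul(2, l, Add(Rational(1, 2), l))))
n = Rational(1, 5) (n = Pow(Add(-8, 13), -1) = Pow(5, -1) = Rational(1, 5) ≈ 0.20000)
Function('L')(O, R) = Rational(31, 15) (Function('L')(O, R) = Add(2, Mul(Rational(1, 3), Rational(1, 5))) = Add(2, Rational(1, 15)) = Rational(31, 15))
Mul(Add(Function('L')(u, -14), Mul(Function('a')(4), 144)), Function('r')(-2)) = Mul(Add(Rational(31, 15), Mul(4, 144)), Add(-14, Mul(-2, Add(1, Mul(2, -2))))) = Mul(Add(Rational(31, 15), 576), Add(-14, Mul(-2, Add(1, -4)))) = Mul(Rational(8671, 15), Add(-14, Mul(-2, -3))) = Mul(Rational(8671, 15), Add(-14, 6)) = Mul(Rational(8671, 15), -8) = Rational(-69368, 15)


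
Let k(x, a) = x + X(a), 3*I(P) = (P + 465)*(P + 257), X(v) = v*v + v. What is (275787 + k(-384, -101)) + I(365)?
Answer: 1372769/3 ≈ 4.5759e+5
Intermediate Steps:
X(v) = v + v² (X(v) = v² + v = v + v²)
I(P) = (257 + P)*(465 + P)/3 (I(P) = ((P + 465)*(P + 257))/3 = ((465 + P)*(257 + P))/3 = ((257 + P)*(465 + P))/3 = (257 + P)*(465 + P)/3)
k(x, a) = x + a*(1 + a)
(275787 + k(-384, -101)) + I(365) = (275787 + (-384 - 101*(1 - 101))) + (39835 + (⅓)*365² + (722/3)*365) = (275787 + (-384 - 101*(-100))) + (39835 + (⅓)*133225 + 263530/3) = (275787 + (-384 + 10100)) + (39835 + 133225/3 + 263530/3) = (275787 + 9716) + 516260/3 = 285503 + 516260/3 = 1372769/3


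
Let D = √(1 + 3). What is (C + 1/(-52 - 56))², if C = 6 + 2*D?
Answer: 1164241/11664 ≈ 99.815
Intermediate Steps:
D = 2 (D = √4 = 2)
C = 10 (C = 6 + 2*2 = 6 + 4 = 10)
(C + 1/(-52 - 56))² = (10 + 1/(-52 - 56))² = (10 + 1/(-108))² = (10 - 1/108)² = (1079/108)² = 1164241/11664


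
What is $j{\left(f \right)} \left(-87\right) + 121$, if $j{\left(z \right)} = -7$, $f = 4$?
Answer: $730$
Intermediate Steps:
$j{\left(f \right)} \left(-87\right) + 121 = \left(-7\right) \left(-87\right) + 121 = 609 + 121 = 730$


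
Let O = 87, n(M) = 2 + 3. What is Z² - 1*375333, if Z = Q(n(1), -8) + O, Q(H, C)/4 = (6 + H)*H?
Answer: -281084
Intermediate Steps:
n(M) = 5
Q(H, C) = 4*H*(6 + H) (Q(H, C) = 4*((6 + H)*H) = 4*(H*(6 + H)) = 4*H*(6 + H))
Z = 307 (Z = 4*5*(6 + 5) + 87 = 4*5*11 + 87 = 220 + 87 = 307)
Z² - 1*375333 = 307² - 1*375333 = 94249 - 375333 = -281084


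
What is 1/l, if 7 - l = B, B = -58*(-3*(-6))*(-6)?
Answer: -1/6257 ≈ -0.00015982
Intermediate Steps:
B = 6264 (B = -1044*(-6) = -58*(-108) = 6264)
l = -6257 (l = 7 - 1*6264 = 7 - 6264 = -6257)
1/l = 1/(-6257) = -1/6257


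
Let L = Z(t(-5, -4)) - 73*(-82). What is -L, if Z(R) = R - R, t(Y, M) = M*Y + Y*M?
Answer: -5986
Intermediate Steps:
t(Y, M) = 2*M*Y (t(Y, M) = M*Y + M*Y = 2*M*Y)
Z(R) = 0
L = 5986 (L = 0 - 73*(-82) = 0 + 5986 = 5986)
-L = -1*5986 = -5986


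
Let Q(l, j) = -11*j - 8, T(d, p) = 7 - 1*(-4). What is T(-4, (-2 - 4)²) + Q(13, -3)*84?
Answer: 2111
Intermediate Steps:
T(d, p) = 11 (T(d, p) = 7 + 4 = 11)
Q(l, j) = -8 - 11*j
T(-4, (-2 - 4)²) + Q(13, -3)*84 = 11 + (-8 - 11*(-3))*84 = 11 + (-8 + 33)*84 = 11 + 25*84 = 11 + 2100 = 2111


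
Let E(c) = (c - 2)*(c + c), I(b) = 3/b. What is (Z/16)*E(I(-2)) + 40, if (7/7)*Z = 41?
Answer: 2141/32 ≈ 66.906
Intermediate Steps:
Z = 41
E(c) = 2*c*(-2 + c) (E(c) = (-2 + c)*(2*c) = 2*c*(-2 + c))
(Z/16)*E(I(-2)) + 40 = (41/16)*(2*(3/(-2))*(-2 + 3/(-2))) + 40 = (41*(1/16))*(2*(3*(-1/2))*(-2 + 3*(-1/2))) + 40 = 41*(2*(-3/2)*(-2 - 3/2))/16 + 40 = 41*(2*(-3/2)*(-7/2))/16 + 40 = (41/16)*(21/2) + 40 = 861/32 + 40 = 2141/32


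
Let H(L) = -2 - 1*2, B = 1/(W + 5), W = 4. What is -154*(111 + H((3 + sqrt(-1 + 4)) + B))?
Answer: -16478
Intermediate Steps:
B = 1/9 (B = 1/(4 + 5) = 1/9 ≈ 0.11111)
H(L) = -4 (H(L) = -2 - 2 = -4)
-154*(111 + H((3 + sqrt(-1 + 4)) + B)) = -154*(111 - 4) = -154*107 = -16478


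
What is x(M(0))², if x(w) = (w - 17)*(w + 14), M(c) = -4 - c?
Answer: 44100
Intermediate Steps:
x(w) = (-17 + w)*(14 + w)
x(M(0))² = (-238 + (-4 - 1*0)² - 3*(-4 - 1*0))² = (-238 + (-4 + 0)² - 3*(-4 + 0))² = (-238 + (-4)² - 3*(-4))² = (-238 + 16 + 12)² = (-210)² = 44100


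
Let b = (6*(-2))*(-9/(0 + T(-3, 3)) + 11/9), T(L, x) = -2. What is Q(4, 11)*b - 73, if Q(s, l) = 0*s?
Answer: -73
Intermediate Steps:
Q(s, l) = 0
b = -206/3 (b = (6*(-2))*(-9/(0 - 2) + 11/9) = -12*(-9/(-2) + 11*(⅑)) = -12*(-9*(-½) + 11/9) = -12*(9/2 + 11/9) = -12*103/18 = -206/3 ≈ -68.667)
Q(4, 11)*b - 73 = 0*(-206/3) - 73 = 0 - 73 = -73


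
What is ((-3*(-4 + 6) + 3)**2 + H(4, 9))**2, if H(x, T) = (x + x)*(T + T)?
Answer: 23409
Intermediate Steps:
H(x, T) = 4*T*x (H(x, T) = (2*x)*(2*T) = 4*T*x)
((-3*(-4 + 6) + 3)**2 + H(4, 9))**2 = ((-3*(-4 + 6) + 3)**2 + 4*9*4)**2 = ((-3*2 + 3)**2 + 144)**2 = ((-6 + 3)**2 + 144)**2 = ((-3)**2 + 144)**2 = (9 + 144)**2 = 153**2 = 23409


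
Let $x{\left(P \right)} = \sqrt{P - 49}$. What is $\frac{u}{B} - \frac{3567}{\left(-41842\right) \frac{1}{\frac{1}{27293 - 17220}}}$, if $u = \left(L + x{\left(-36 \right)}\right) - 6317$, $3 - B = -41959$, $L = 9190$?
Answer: $\frac{302761454818}{4421477885573} + \frac{i \sqrt{85}}{41962} \approx 0.068475 + 0.00021971 i$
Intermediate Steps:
$x{\left(P \right)} = \sqrt{-49 + P}$
$B = 41962$ ($B = 3 - -41959 = 3 + 41959 = 41962$)
$u = 2873 + i \sqrt{85}$ ($u = \left(9190 + \sqrt{-49 - 36}\right) - 6317 = \left(9190 + \sqrt{-85}\right) - 6317 = \left(9190 + i \sqrt{85}\right) - 6317 = 2873 + i \sqrt{85} \approx 2873.0 + 9.2195 i$)
$\frac{u}{B} - \frac{3567}{\left(-41842\right) \frac{1}{\frac{1}{27293 - 17220}}} = \frac{2873 + i \sqrt{85}}{41962} - \frac{3567}{\left(-41842\right) \frac{1}{\frac{1}{27293 - 17220}}} = \left(2873 + i \sqrt{85}\right) \frac{1}{41962} - \frac{3567}{\left(-41842\right) \frac{1}{\frac{1}{10073}}} = \left(\frac{2873}{41962} + \frac{i \sqrt{85}}{41962}\right) - \frac{3567}{\left(-41842\right) \frac{1}{\frac{1}{10073}}} = \left(\frac{2873}{41962} + \frac{i \sqrt{85}}{41962}\right) - \frac{3567}{\left(-41842\right) 10073} = \left(\frac{2873}{41962} + \frac{i \sqrt{85}}{41962}\right) - \frac{3567}{-421474466} = \left(\frac{2873}{41962} + \frac{i \sqrt{85}}{41962}\right) - - \frac{3567}{421474466} = \left(\frac{2873}{41962} + \frac{i \sqrt{85}}{41962}\right) + \frac{3567}{421474466} = \frac{302761454818}{4421477885573} + \frac{i \sqrt{85}}{41962}$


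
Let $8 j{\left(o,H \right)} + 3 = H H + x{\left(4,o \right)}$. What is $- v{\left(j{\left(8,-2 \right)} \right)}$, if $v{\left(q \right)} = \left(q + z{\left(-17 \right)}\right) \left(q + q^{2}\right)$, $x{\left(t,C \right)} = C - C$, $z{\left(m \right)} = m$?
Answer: $\frac{1215}{512} \approx 2.373$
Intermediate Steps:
$x{\left(t,C \right)} = 0$
$j{\left(o,H \right)} = - \frac{3}{8} + \frac{H^{2}}{8}$ ($j{\left(o,H \right)} = - \frac{3}{8} + \frac{H H + 0}{8} = - \frac{3}{8} + \frac{H^{2} + 0}{8} = - \frac{3}{8} + \frac{H^{2}}{8}$)
$v{\left(q \right)} = \left(-17 + q\right) \left(q + q^{2}\right)$ ($v{\left(q \right)} = \left(q - 17\right) \left(q + q^{2}\right) = \left(-17 + q\right) \left(q + q^{2}\right)$)
$- v{\left(j{\left(8,-2 \right)} \right)} = - \left(- \frac{3}{8} + \frac{\left(-2\right)^{2}}{8}\right) \left(-17 + \left(- \frac{3}{8} + \frac{\left(-2\right)^{2}}{8}\right)^{2} - 16 \left(- \frac{3}{8} + \frac{\left(-2\right)^{2}}{8}\right)\right) = - \left(- \frac{3}{8} + \frac{1}{8} \cdot 4\right) \left(-17 + \left(- \frac{3}{8} + \frac{1}{8} \cdot 4\right)^{2} - 16 \left(- \frac{3}{8} + \frac{1}{8} \cdot 4\right)\right) = - \left(- \frac{3}{8} + \frac{1}{2}\right) \left(-17 + \left(- \frac{3}{8} + \frac{1}{2}\right)^{2} - 16 \left(- \frac{3}{8} + \frac{1}{2}\right)\right) = - \frac{-17 + \left(\frac{1}{8}\right)^{2} - 2}{8} = - \frac{-17 + \frac{1}{64} - 2}{8} = - \frac{-1215}{8 \cdot 64} = \left(-1\right) \left(- \frac{1215}{512}\right) = \frac{1215}{512}$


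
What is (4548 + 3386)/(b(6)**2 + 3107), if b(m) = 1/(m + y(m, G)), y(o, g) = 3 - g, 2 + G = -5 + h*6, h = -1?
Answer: 3840056/1503789 ≈ 2.5536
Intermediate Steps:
G = -13 (G = -2 + (-5 - 1*6) = -2 + (-5 - 6) = -2 - 11 = -13)
b(m) = 1/(16 + m) (b(m) = 1/(m + (3 - 1*(-13))) = 1/(m + (3 + 13)) = 1/(m + 16) = 1/(16 + m))
(4548 + 3386)/(b(6)**2 + 3107) = (4548 + 3386)/((1/(16 + 6))**2 + 3107) = 7934/((1/22)**2 + 3107) = 7934/(1/484 + 3107) = 7934/(1503789/484) = 7934*(484/1503789) = 3840056/1503789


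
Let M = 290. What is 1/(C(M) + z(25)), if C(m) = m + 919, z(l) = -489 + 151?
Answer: 1/871 ≈ 0.0011481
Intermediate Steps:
z(l) = -338
C(m) = 919 + m
1/(C(M) + z(25)) = 1/((919 + 290) - 338) = 1/(1209 - 338) = 1/871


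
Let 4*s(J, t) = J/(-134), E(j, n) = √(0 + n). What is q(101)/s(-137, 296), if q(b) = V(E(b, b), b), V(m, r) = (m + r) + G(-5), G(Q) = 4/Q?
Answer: 268536/685 + 536*√101/137 ≈ 431.34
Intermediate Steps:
E(j, n) = √n
V(m, r) = -⅘ + m + r (V(m, r) = (m + r) + 4/(-5) = (m + r) + 4*(-⅕) = (m + r) - ⅘ = -⅘ + m + r)
q(b) = -⅘ + b + √b (q(b) = -⅘ + √b + b = -⅘ + b + √b)
s(J, t) = -J/536 (s(J, t) = (J/(-134))/4 = (J*(-1/134))/4 = (-J/134)/4 = -J/536)
q(101)/s(-137, 296) = (-⅘ + 101 + √101)/((-1/536*(-137))) = (501/5 + √101)/(137/536) = (501/5 + √101)*(536/137) = 268536/685 + 536*√101/137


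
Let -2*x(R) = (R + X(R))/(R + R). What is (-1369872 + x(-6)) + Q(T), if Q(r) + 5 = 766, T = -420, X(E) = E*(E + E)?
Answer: -5476433/4 ≈ -1.3691e+6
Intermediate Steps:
X(E) = 2*E² (X(E) = E*(2*E) = 2*E²)
Q(r) = 761 (Q(r) = -5 + 766 = 761)
x(R) = -(R + 2*R²)/(4*R) (x(R) = -(R + 2*R²)/(2*(R + R)) = -(R + 2*R²)/(2*(2*R)) = -(R + 2*R²)*1/(2*R)/2 = -(R + 2*R²)/(4*R))
(-1369872 + x(-6)) + Q(T) = (-1369872 + (-¼ - ½*(-6))) + 761 = (-1369872 + (-¼ + 3)) + 761 = (-1369872 + 11/4) + 761 = -5479477/4 + 761 = -5476433/4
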